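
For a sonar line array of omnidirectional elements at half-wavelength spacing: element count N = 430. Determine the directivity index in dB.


DI = 10*log10(430) = 26.33

26.33 dB


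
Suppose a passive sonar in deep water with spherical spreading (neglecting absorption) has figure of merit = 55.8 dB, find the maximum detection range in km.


At max range FOM = TL, so 20*log10(R) = 55.8
R = 10^(55.8/20) = 616.6 m = 0.62 km

0.62 km


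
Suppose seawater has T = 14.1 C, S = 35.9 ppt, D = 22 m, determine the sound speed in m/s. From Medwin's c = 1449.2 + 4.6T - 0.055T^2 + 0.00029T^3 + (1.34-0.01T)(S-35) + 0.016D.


c = 1449.2 + 4.6*14.1 - 0.055*14.1^2 + 0.00029*14.1^3 + (1.34 - 0.01*14.1)*(35.9 - 35) + 0.016*22 = 1505.37

1505.37 m/s


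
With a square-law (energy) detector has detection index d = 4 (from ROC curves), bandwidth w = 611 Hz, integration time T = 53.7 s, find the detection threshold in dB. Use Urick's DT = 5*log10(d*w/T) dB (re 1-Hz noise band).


8.29 dB


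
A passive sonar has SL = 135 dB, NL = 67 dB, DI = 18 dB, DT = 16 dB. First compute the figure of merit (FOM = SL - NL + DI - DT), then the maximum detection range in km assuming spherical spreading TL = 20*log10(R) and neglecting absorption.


Step 1: FOM = SL - NL + DI - DT = 135 - 67 + 18 - 16 = 70 dB
Step 2: at max range FOM = TL = 20*log10(R), so R = 10^(70/20) = 3162.28 m = 3.16 km

3.16 km


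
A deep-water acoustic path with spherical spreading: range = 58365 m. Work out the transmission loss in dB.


95.32 dB


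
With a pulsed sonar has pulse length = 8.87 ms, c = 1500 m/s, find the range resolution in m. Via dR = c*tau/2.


dR = c*tau/2 = 1500 * 8.87e-3 / 2 = 6.6525

6.6525 m


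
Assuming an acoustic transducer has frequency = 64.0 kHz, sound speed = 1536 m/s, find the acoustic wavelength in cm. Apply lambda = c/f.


lambda = c/f = 1536 / 64000 = 0.024 m = 2.4 cm

2.4 cm


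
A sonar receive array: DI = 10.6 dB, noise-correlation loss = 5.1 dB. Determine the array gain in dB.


AG = DI - L_corr = 10.6 - 5.1 = 5.5

5.5 dB


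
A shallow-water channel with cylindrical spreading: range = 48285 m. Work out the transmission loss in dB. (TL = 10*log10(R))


TL = 10*log10(48285) = 46.84

46.84 dB


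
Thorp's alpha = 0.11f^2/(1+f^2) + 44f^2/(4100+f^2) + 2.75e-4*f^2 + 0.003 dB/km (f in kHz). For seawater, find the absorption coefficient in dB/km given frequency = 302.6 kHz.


f^2 = 91566.76
alpha = 0.11*91566.76/(1+91566.76) + 44*91566.76/(4100+91566.76) + 2.75e-4*91566.76 + 0.003 = 67.408

67.408 dB/km


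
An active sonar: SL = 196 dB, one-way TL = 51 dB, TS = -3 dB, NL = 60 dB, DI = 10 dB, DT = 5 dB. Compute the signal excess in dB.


SE = SL - 2*TL + TS - NL + DI - DT = 196 - 2*51 + (-3) - 60 + 10 - 5 = 36

36 dB


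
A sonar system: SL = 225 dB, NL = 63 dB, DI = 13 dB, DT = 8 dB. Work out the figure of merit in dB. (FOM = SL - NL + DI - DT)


FOM = SL - NL + DI - DT = 225 - 63 + 13 - 8 = 167

167 dB


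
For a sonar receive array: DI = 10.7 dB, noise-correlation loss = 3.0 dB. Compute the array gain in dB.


7.7 dB


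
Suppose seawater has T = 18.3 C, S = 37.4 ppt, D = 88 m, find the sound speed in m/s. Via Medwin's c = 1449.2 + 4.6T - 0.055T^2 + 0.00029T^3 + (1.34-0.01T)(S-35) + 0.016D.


1520.92 m/s


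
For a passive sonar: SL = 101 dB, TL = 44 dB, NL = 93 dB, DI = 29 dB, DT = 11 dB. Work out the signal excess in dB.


-18 dB


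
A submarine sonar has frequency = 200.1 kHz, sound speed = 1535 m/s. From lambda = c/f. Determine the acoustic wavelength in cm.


lambda = c/f = 1535 / 200100 = 0.0077 m = 0.77 cm

0.77 cm


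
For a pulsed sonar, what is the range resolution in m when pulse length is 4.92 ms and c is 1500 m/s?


3.69 m


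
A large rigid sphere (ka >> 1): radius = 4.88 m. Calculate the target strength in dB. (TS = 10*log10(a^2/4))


7.75 dB


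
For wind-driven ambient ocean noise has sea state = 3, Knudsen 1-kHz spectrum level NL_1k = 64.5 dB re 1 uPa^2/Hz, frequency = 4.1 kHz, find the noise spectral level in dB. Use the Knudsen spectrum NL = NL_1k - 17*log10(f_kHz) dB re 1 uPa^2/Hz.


NL = NL_1k - 17*log10(f_kHz) = 64.5 - 17*log10(4.1) = 64.5 - (10.42) = 54.08

54.08 dB


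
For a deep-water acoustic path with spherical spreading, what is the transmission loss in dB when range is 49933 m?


93.97 dB


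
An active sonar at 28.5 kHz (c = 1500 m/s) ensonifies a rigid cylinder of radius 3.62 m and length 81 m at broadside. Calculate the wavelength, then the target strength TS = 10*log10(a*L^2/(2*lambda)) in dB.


Step 1: lambda = c/f = 1500/28500 = 0.05263 m
Step 2: TS = 10*log10(a*L^2/(2*lambda)) = 10*log10(3.62*81^2/(2*0.05263)) = 53.53

53.53 dB


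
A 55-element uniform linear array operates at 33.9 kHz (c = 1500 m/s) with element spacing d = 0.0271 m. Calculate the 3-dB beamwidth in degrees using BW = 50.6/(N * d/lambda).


Step 1: lambda = 1500/33900 = 0.04425 m
Step 2: d/lambda = 0.0271/0.04425 = 0.6124
Step 3: BW = 50.6/(N * d/lambda) = 50.6/(55 * 0.6124) = 1.5

1.5 deg


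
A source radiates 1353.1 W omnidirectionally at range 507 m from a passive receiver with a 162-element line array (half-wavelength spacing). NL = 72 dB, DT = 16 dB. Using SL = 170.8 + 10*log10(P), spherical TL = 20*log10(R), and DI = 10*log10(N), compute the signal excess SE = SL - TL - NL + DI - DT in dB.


82.11 dB


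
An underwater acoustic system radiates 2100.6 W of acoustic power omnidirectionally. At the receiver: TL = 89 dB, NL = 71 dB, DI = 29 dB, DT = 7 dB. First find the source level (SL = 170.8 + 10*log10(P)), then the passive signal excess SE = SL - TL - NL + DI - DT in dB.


Step 1: SL = 170.8 + 10*log10(2100.6) = 204.02 dB
Step 2: SE = SL - TL - NL + DI - DT = 204.02 - 89 - 71 + 29 - 7 = 66.02

66.02 dB


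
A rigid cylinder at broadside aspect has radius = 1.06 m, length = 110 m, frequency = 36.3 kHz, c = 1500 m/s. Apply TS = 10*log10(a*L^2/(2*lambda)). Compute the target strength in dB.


lambda = 1500/36300 = 0.04132 m
TS = 10*log10(1.06*110^2/(2*0.04132)) = 51.91

51.91 dB


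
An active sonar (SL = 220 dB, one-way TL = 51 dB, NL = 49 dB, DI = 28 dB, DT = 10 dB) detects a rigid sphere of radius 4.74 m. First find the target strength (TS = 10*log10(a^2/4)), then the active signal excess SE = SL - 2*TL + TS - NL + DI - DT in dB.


Step 1: TS = 10*log10(4.74^2/4) = 7.49 dB
Step 2: SE = SL - 2*TL + TS - NL + DI - DT = 220 - 2*51 + (7.49) - 49 + 28 - 10 = 94.49

94.49 dB


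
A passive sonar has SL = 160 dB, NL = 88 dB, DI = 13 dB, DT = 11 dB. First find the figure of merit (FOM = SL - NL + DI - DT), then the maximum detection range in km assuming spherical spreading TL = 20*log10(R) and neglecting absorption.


Step 1: FOM = SL - NL + DI - DT = 160 - 88 + 13 - 11 = 74 dB
Step 2: at max range FOM = TL = 20*log10(R), so R = 10^(74/20) = 5011.87 m = 5.01 km

5.01 km


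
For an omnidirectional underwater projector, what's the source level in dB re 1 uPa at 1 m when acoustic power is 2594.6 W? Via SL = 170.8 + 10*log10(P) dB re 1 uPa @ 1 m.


204.94 dB


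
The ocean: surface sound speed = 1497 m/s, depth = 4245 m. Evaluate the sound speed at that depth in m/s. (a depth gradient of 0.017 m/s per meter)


1569.165 m/s


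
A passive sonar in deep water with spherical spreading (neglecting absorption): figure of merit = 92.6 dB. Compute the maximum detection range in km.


42.66 km


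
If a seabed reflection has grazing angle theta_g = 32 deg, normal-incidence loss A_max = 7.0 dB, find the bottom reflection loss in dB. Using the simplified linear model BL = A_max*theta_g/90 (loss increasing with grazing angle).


BL = A_max * theta_g / 90 = 7.0 * 32 / 90 = 2.49

2.49 dB


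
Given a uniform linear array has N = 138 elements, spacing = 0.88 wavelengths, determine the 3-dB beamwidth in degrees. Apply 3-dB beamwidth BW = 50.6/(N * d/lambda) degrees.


0.42 deg


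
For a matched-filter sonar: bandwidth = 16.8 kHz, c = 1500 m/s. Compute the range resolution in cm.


dR = c/(2*BW) = 1500 / (2 * 16.8e3) = 0.0446 m = 4.46 cm

4.46 cm


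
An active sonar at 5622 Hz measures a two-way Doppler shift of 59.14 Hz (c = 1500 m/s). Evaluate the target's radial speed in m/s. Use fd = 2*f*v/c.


From fd = 2*f*v/c, v = c*fd/(2*f) = 1500 * 59.14 / (2*5622) = 7.89

7.89 m/s


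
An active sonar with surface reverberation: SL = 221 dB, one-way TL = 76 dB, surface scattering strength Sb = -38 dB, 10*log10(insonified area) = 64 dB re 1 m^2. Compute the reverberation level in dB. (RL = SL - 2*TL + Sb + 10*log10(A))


RL = SL - 2*TL + Sb + 10*log10(A) = 221 - 2*76 + (-38) + 64 = 95

95 dB


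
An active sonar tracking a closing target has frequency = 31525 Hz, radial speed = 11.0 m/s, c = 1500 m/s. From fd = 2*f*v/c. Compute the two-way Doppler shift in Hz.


fd = 2*f*v/c = 2 * 31525 * 11.0 / 1500 = 462.37

462.37 Hz


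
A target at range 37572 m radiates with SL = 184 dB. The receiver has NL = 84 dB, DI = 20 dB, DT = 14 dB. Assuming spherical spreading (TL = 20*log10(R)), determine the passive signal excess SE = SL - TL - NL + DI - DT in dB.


Step 1: TL = 20*log10(37572) = 91.5 dB
Step 2: SE = 184 - 91.5 - 84 + 20 - 14 = 14.5

14.5 dB


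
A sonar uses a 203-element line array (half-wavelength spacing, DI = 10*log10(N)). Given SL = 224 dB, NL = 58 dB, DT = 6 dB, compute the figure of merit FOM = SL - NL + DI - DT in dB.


183.07 dB


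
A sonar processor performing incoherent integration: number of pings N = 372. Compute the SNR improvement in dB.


Gain = 5*log10(372) = 12.85

12.85 dB


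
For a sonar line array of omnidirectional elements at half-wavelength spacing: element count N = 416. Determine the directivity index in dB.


26.19 dB


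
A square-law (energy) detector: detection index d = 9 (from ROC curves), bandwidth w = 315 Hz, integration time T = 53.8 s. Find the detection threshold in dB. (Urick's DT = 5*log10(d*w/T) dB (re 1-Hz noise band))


DT = 5*log10(d*w/T) = 5*log10(9 * 315 / 53.8) = 5*log10(52.7) = 8.61

8.61 dB


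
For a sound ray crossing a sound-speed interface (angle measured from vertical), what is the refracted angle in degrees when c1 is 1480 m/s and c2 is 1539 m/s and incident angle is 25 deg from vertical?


sin(theta2) = (c2/c1)*sin(theta1) = (1539/1480)*sin(25 deg) = 0.43947
theta2 = arcsin(0.43947) = 26.07

26.07 deg


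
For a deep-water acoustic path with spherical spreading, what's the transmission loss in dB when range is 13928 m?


TL = 20*log10(13928) = 82.88

82.88 dB


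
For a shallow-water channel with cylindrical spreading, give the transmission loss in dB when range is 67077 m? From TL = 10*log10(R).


48.27 dB


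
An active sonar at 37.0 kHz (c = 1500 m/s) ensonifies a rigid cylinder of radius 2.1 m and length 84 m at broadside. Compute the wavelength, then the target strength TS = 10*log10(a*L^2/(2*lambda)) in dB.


Step 1: lambda = c/f = 1500/37000 = 0.04054 m
Step 2: TS = 10*log10(a*L^2/(2*lambda)) = 10*log10(2.1*84^2/(2*0.04054)) = 52.62

52.62 dB


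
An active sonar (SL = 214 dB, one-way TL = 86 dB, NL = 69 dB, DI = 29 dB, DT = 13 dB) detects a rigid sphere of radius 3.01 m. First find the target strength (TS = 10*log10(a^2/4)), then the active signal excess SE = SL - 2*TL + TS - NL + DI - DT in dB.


Step 1: TS = 10*log10(3.01^2/4) = 3.55 dB
Step 2: SE = SL - 2*TL + TS - NL + DI - DT = 214 - 2*86 + (3.55) - 69 + 29 - 13 = -7.45

-7.45 dB


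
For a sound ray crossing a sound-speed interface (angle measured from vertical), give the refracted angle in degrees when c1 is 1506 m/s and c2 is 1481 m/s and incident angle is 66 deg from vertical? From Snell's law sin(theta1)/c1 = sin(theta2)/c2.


63.95 deg


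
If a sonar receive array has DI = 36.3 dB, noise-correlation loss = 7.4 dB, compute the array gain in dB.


AG = DI - L_corr = 36.3 - 7.4 = 28.9

28.9 dB


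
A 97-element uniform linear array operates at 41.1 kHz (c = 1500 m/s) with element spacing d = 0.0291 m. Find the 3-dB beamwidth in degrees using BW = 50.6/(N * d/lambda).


Step 1: lambda = 1500/41100 = 0.0365 m
Step 2: d/lambda = 0.0291/0.0365 = 0.7973
Step 3: BW = 50.6/(N * d/lambda) = 50.6/(97 * 0.7973) = 0.65

0.65 deg


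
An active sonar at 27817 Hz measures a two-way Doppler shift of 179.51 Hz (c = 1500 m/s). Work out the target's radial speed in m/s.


4.84 m/s


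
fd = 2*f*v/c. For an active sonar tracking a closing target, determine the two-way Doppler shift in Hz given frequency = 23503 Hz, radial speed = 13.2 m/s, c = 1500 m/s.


fd = 2*f*v/c = 2 * 23503 * 13.2 / 1500 = 413.65

413.65 Hz


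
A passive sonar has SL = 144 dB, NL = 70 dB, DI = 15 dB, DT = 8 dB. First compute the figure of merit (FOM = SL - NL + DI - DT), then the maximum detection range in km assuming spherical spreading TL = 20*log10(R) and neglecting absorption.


Step 1: FOM = SL - NL + DI - DT = 144 - 70 + 15 - 8 = 81 dB
Step 2: at max range FOM = TL = 20*log10(R), so R = 10^(81/20) = 11220.18 m = 11.22 km

11.22 km


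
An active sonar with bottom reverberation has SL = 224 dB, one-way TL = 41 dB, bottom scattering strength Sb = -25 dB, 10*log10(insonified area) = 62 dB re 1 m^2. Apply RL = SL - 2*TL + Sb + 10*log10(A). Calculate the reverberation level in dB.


179 dB


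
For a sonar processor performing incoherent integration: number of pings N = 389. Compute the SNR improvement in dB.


Gain = 5*log10(389) = 12.95

12.95 dB


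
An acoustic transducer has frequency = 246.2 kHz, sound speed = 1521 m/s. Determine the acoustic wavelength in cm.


lambda = c/f = 1521 / 246200 = 0.0062 m = 0.62 cm

0.62 cm


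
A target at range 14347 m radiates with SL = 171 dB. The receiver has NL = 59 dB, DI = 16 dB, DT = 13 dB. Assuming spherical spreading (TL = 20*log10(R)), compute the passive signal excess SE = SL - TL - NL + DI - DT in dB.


31.86 dB


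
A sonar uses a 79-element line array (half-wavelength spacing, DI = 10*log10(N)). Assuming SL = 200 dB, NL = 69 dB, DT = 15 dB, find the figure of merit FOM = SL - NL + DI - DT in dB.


Step 1: DI = 10*log10(79) = 18.98 dB
Step 2: FOM = SL - NL + DI - DT = 200 - 69 + 18.98 - 15 = 134.98

134.98 dB


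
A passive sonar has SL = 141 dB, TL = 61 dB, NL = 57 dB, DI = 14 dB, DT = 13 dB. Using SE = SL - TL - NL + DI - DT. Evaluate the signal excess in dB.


SE = SL - TL - NL + DI - DT = 141 - 61 - 57 + 14 - 13 = 24

24 dB


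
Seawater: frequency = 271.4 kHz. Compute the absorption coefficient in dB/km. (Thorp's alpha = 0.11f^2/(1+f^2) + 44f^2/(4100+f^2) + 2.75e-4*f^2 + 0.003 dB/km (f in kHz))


f^2 = 73657.96
alpha = 0.11*73657.96/(1+73657.96) + 44*73657.96/(4100+73657.96) + 2.75e-4*73657.96 + 0.003 = 62.049

62.049 dB/km


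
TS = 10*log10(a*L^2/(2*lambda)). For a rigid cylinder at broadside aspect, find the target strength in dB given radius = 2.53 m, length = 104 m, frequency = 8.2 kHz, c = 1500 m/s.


lambda = 1500/8200 = 0.18293 m
TS = 10*log10(2.53*104^2/(2*0.18293)) = 48.74

48.74 dB


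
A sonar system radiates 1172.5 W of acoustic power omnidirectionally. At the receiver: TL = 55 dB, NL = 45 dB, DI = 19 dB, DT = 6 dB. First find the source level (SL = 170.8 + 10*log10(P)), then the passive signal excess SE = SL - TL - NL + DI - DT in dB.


Step 1: SL = 170.8 + 10*log10(1172.5) = 201.49 dB
Step 2: SE = SL - TL - NL + DI - DT = 201.49 - 55 - 45 + 19 - 6 = 114.49

114.49 dB


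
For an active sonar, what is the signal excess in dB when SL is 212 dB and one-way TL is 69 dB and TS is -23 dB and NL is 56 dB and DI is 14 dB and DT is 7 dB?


2 dB


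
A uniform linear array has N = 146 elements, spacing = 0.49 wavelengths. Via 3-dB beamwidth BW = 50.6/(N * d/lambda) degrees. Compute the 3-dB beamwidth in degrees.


BW = 50.6 / (146 * 0.49) = 50.6 / 71.54 = 0.71

0.71 deg


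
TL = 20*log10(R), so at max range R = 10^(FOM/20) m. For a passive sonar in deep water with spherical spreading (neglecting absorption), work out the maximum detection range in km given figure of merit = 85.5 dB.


At max range FOM = TL, so 20*log10(R) = 85.5
R = 10^(85.5/20) = 18836.49 m = 18.84 km

18.84 km


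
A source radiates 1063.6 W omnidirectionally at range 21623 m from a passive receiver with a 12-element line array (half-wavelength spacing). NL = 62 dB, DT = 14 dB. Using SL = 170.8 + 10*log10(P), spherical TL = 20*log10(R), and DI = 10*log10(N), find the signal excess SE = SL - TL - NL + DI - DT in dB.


49.16 dB


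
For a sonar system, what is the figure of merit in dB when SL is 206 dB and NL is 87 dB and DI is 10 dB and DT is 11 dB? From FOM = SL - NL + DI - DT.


118 dB


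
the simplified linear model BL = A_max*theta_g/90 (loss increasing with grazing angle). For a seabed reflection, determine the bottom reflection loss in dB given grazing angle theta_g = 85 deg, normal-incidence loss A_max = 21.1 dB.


19.93 dB


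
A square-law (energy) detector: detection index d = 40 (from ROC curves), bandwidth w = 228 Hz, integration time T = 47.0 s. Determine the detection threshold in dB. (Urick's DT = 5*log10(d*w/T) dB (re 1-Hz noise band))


DT = 5*log10(d*w/T) = 5*log10(40 * 228 / 47.0) = 5*log10(194.04) = 11.44

11.44 dB


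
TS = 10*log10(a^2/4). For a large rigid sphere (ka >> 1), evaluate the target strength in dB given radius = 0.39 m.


-14.2 dB


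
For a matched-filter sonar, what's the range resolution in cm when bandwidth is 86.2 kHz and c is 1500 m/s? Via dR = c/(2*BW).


0.87 cm


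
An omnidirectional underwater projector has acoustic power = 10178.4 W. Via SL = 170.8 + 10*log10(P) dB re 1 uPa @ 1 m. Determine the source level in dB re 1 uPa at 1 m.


210.88 dB


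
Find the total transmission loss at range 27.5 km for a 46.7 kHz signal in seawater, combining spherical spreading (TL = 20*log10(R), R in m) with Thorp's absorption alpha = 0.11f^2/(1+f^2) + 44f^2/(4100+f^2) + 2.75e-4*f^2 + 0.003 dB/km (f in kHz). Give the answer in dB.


528.53 dB


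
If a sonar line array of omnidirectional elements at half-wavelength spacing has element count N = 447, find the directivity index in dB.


26.5 dB


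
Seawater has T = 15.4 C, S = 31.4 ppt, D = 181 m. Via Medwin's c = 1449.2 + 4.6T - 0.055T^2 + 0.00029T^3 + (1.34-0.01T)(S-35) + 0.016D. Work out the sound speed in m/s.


1506.68 m/s


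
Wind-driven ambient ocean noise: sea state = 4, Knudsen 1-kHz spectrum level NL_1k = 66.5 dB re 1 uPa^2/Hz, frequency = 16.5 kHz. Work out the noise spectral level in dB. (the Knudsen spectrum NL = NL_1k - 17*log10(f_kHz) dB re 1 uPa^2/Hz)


NL = NL_1k - 17*log10(f_kHz) = 66.5 - 17*log10(16.5) = 66.5 - (20.7) = 45.8

45.8 dB


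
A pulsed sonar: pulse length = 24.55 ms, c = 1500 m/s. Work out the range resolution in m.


dR = c*tau/2 = 1500 * 24.55e-3 / 2 = 18.4125

18.4125 m


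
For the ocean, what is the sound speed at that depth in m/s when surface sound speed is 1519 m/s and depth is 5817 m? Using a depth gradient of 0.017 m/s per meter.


c = 1519 + 0.017 * 5817 = 1617.889

1617.889 m/s


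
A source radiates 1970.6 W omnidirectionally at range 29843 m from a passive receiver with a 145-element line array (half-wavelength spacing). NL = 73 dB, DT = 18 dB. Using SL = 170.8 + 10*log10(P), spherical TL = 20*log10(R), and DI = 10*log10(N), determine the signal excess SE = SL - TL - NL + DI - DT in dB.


44.86 dB


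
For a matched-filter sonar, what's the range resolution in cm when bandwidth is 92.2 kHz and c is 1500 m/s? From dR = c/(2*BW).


0.81 cm


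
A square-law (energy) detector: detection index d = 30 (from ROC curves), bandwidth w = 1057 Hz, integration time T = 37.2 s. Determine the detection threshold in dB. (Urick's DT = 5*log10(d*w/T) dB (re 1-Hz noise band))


14.65 dB


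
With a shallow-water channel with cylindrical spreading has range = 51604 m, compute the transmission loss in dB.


TL = 10*log10(51604) = 47.13

47.13 dB


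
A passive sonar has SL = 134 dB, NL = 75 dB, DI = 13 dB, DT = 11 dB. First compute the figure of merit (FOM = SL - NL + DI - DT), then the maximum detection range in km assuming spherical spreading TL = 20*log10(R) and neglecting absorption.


Step 1: FOM = SL - NL + DI - DT = 134 - 75 + 13 - 11 = 61 dB
Step 2: at max range FOM = TL = 20*log10(R), so R = 10^(61/20) = 1122.02 m = 1.12 km

1.12 km


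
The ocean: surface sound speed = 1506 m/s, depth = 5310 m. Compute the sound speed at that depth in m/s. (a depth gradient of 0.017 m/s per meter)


c = 1506 + 0.017 * 5310 = 1596.27

1596.27 m/s


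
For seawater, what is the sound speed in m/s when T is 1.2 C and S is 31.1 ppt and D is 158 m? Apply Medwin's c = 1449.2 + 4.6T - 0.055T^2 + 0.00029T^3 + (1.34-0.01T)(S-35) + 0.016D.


1451.99 m/s


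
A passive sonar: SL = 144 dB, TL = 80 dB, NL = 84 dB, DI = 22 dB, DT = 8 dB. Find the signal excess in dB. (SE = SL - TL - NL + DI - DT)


SE = SL - TL - NL + DI - DT = 144 - 80 - 84 + 22 - 8 = -6

-6 dB


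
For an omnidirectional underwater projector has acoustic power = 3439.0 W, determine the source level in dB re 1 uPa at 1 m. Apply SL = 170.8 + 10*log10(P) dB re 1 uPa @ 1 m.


SL = 170.8 + 10*log10(3439.0) = 170.8 + 35.36 = 206.16

206.16 dB


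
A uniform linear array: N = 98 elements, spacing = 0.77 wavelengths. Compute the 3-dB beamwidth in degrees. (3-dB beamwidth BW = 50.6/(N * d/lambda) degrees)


0.67 deg


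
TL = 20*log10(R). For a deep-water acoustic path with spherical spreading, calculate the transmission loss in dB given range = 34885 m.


TL = 20*log10(34885) = 90.85

90.85 dB


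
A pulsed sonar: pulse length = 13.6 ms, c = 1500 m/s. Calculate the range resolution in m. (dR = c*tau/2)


10.2 m


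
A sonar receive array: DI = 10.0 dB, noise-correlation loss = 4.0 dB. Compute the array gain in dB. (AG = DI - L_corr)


AG = DI - L_corr = 10.0 - 4.0 = 6.0

6.0 dB


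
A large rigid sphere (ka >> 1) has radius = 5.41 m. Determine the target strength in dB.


TS = 10*log10(5.41^2 / 4) = 10*log10(7.317025) = 8.64

8.64 dB


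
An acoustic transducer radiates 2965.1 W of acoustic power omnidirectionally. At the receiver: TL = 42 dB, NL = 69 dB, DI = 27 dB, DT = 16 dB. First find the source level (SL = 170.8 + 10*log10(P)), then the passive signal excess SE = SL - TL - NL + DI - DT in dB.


Step 1: SL = 170.8 + 10*log10(2965.1) = 205.52 dB
Step 2: SE = SL - TL - NL + DI - DT = 205.52 - 42 - 69 + 27 - 16 = 105.52

105.52 dB


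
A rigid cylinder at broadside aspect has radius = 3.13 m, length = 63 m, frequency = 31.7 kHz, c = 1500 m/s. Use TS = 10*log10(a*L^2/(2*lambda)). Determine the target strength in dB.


51.18 dB


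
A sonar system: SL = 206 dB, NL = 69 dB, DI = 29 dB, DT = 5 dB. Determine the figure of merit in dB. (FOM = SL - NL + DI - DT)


FOM = SL - NL + DI - DT = 206 - 69 + 29 - 5 = 161

161 dB


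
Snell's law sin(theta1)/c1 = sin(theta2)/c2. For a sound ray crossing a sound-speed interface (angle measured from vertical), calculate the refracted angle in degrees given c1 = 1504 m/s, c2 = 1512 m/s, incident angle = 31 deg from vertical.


sin(theta2) = (c2/c1)*sin(theta1) = (1512/1504)*sin(31 deg) = 0.51778
theta2 = arcsin(0.51778) = 31.18

31.18 deg


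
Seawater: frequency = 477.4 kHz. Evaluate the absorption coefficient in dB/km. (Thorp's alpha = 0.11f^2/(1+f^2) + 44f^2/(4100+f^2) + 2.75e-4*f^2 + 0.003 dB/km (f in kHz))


106.011 dB/km


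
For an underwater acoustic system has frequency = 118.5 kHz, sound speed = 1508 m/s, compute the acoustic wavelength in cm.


lambda = c/f = 1508 / 118500 = 0.0127 m = 1.27 cm

1.27 cm


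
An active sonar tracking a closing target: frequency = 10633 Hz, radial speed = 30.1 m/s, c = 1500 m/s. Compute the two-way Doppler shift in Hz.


426.74 Hz


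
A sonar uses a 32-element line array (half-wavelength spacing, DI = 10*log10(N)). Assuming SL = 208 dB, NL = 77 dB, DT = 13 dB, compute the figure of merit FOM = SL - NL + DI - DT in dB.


Step 1: DI = 10*log10(32) = 15.05 dB
Step 2: FOM = SL - NL + DI - DT = 208 - 77 + 15.05 - 13 = 133.05

133.05 dB


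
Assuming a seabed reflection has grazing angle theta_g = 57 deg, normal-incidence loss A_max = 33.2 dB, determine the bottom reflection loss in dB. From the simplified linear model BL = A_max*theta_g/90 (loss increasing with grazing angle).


BL = A_max * theta_g / 90 = 33.2 * 57 / 90 = 21.03

21.03 dB


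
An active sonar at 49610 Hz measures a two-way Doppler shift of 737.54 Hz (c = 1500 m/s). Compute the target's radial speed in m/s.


From fd = 2*f*v/c, v = c*fd/(2*f) = 1500 * 737.54 / (2*49610) = 11.15

11.15 m/s


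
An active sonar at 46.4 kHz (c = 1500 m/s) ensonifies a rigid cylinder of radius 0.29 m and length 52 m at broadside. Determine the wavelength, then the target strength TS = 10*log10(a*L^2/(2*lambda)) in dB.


Step 1: lambda = c/f = 1500/46400 = 0.03233 m
Step 2: TS = 10*log10(a*L^2/(2*lambda)) = 10*log10(0.29*52^2/(2*0.03233)) = 40.84

40.84 dB


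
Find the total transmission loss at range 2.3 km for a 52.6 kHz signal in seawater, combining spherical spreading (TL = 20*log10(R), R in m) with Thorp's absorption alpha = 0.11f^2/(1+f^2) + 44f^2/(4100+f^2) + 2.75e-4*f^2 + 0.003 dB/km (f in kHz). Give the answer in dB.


110.02 dB


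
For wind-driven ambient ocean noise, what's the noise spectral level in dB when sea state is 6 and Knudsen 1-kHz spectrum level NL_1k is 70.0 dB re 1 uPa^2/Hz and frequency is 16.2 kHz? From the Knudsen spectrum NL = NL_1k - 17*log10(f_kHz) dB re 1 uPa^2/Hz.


NL = NL_1k - 17*log10(f_kHz) = 70.0 - 17*log10(16.2) = 70.0 - (20.56) = 49.44

49.44 dB


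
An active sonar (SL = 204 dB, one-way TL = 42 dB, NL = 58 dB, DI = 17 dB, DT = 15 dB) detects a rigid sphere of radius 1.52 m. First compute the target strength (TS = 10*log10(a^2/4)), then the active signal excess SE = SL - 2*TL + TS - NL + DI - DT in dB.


Step 1: TS = 10*log10(1.52^2/4) = -2.38 dB
Step 2: SE = SL - 2*TL + TS - NL + DI - DT = 204 - 2*42 + (-2.38) - 58 + 17 - 15 = 61.62

61.62 dB


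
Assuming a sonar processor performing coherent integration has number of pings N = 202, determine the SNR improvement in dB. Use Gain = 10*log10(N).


Gain = 10*log10(202) = 23.05

23.05 dB


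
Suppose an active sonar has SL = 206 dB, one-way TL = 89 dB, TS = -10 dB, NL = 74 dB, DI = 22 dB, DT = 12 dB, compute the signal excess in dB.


-46 dB


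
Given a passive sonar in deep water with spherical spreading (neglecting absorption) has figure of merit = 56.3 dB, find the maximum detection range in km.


At max range FOM = TL, so 20*log10(R) = 56.3
R = 10^(56.3/20) = 653.13 m = 0.65 km

0.65 km


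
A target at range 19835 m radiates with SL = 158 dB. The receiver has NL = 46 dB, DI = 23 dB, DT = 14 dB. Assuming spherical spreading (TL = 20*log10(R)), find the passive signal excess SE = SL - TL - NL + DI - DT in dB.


Step 1: TL = 20*log10(19835) = 85.95 dB
Step 2: SE = 158 - 85.95 - 46 + 23 - 14 = 35.05

35.05 dB


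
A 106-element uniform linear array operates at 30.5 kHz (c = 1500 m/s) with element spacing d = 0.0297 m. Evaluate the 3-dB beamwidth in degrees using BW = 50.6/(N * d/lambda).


Step 1: lambda = 1500/30500 = 0.04918 m
Step 2: d/lambda = 0.0297/0.04918 = 0.6039
Step 3: BW = 50.6/(N * d/lambda) = 50.6/(106 * 0.6039) = 0.79

0.79 deg


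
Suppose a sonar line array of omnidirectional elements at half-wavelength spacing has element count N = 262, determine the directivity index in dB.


24.18 dB


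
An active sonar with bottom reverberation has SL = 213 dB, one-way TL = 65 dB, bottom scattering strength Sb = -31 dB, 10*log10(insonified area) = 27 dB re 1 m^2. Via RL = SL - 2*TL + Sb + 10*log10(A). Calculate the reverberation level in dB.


RL = SL - 2*TL + Sb + 10*log10(A) = 213 - 2*65 + (-31) + 27 = 79

79 dB


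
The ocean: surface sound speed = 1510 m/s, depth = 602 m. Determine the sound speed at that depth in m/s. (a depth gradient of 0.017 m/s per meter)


c = 1510 + 0.017 * 602 = 1520.234

1520.234 m/s


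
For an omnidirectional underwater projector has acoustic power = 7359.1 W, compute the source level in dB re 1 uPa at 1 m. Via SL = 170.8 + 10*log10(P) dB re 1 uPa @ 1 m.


SL = 170.8 + 10*log10(7359.1) = 170.8 + 38.67 = 209.47

209.47 dB


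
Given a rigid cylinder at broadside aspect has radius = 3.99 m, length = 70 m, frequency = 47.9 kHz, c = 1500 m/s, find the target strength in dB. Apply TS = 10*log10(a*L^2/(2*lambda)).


54.94 dB


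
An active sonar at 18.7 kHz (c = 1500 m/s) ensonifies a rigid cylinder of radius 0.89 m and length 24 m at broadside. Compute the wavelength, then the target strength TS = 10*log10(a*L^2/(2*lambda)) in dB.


Step 1: lambda = c/f = 1500/18700 = 0.08021 m
Step 2: TS = 10*log10(a*L^2/(2*lambda)) = 10*log10(0.89*24^2/(2*0.08021)) = 35.05

35.05 dB


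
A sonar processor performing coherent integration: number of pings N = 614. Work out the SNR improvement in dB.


Gain = 10*log10(614) = 27.88

27.88 dB


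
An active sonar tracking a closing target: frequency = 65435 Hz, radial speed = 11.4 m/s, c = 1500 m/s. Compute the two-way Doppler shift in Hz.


fd = 2*f*v/c = 2 * 65435 * 11.4 / 1500 = 994.61

994.61 Hz


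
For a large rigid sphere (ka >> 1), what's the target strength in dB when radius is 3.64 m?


TS = 10*log10(3.64^2 / 4) = 10*log10(3.3124) = 5.2

5.2 dB


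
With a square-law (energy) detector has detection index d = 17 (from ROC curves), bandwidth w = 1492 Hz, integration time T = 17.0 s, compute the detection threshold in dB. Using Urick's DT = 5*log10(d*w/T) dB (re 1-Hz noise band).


DT = 5*log10(d*w/T) = 5*log10(17 * 1492 / 17.0) = 5*log10(1492.0) = 15.87

15.87 dB


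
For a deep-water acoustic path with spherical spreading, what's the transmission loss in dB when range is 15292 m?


TL = 20*log10(15292) = 83.69

83.69 dB


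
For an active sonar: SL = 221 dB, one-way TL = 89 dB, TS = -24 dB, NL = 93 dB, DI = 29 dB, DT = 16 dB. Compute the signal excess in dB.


SE = SL - 2*TL + TS - NL + DI - DT = 221 - 2*89 + (-24) - 93 + 29 - 16 = -61

-61 dB


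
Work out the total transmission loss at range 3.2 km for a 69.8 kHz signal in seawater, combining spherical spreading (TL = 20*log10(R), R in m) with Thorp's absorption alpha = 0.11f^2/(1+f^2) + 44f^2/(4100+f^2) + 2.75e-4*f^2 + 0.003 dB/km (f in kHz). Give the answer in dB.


151.21 dB


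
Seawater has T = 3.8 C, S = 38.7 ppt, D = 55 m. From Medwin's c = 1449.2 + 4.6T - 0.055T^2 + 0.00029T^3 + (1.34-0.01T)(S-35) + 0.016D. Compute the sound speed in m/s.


c = 1449.2 + 4.6*3.8 - 0.055*3.8^2 + 0.00029*3.8^3 + (1.34 - 0.01*3.8)*(38.7 - 35) + 0.016*55 = 1471.6

1471.6 m/s


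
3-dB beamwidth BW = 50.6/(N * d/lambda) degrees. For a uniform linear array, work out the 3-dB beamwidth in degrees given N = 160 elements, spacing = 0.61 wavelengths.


BW = 50.6 / (160 * 0.61) = 50.6 / 97.6 = 0.52

0.52 deg


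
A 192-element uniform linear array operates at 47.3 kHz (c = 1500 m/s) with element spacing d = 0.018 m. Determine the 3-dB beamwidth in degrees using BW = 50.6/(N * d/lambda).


0.46 deg


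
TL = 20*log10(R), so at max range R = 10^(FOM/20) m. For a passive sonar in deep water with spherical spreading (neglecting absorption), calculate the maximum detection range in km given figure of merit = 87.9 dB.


24.83 km


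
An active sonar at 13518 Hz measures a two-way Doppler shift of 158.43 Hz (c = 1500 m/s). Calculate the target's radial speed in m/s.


From fd = 2*f*v/c, v = c*fd/(2*f) = 1500 * 158.43 / (2*13518) = 8.79

8.79 m/s


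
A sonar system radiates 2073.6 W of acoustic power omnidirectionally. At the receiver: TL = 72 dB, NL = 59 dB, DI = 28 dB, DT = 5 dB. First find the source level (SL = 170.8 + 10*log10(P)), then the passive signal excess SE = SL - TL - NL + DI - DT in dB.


Step 1: SL = 170.8 + 10*log10(2073.6) = 203.97 dB
Step 2: SE = SL - TL - NL + DI - DT = 203.97 - 72 - 59 + 28 - 5 = 95.97

95.97 dB


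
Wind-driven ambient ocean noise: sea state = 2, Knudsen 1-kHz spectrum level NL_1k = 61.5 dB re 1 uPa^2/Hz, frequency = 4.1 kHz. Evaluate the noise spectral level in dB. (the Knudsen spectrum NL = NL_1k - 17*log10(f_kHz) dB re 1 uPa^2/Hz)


NL = NL_1k - 17*log10(f_kHz) = 61.5 - 17*log10(4.1) = 61.5 - (10.42) = 51.08

51.08 dB


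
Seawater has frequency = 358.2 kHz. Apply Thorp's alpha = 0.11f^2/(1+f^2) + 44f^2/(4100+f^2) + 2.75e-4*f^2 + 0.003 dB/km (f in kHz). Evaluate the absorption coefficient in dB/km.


78.035 dB/km


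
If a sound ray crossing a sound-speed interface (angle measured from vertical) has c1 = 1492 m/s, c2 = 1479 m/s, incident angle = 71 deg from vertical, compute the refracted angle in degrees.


sin(theta2) = (c2/c1)*sin(theta1) = (1479/1492)*sin(71 deg) = 0.93728
theta2 = arcsin(0.93728) = 69.6

69.6 deg


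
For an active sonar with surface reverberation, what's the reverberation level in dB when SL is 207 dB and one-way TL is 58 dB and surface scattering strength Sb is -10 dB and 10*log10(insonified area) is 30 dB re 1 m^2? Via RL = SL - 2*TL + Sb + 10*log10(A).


111 dB


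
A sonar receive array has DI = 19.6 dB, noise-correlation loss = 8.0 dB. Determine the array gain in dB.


AG = DI - L_corr = 19.6 - 8.0 = 11.6

11.6 dB


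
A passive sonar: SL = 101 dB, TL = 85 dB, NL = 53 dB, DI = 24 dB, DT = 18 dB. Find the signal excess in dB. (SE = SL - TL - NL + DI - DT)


-31 dB


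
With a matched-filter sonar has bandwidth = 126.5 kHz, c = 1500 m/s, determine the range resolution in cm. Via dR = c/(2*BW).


dR = c/(2*BW) = 1500 / (2 * 126.5e3) = 0.0059 m = 0.59 cm

0.59 cm


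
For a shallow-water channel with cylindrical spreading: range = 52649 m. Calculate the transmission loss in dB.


47.21 dB


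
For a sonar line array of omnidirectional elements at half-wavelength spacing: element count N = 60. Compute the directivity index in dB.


DI = 10*log10(60) = 17.78

17.78 dB


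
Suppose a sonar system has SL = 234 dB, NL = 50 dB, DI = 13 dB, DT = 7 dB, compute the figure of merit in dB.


190 dB


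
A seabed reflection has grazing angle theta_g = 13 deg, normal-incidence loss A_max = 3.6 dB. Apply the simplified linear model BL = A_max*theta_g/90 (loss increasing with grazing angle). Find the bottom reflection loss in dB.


BL = A_max * theta_g / 90 = 3.6 * 13 / 90 = 0.52

0.52 dB


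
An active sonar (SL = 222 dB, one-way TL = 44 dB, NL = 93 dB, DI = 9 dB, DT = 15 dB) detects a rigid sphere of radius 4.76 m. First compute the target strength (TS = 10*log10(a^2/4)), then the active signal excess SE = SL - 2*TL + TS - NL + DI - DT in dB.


Step 1: TS = 10*log10(4.76^2/4) = 7.53 dB
Step 2: SE = SL - 2*TL + TS - NL + DI - DT = 222 - 2*44 + (7.53) - 93 + 9 - 15 = 42.53

42.53 dB


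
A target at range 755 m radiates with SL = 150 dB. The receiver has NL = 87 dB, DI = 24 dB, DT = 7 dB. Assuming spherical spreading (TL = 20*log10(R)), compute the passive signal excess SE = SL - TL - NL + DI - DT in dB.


Step 1: TL = 20*log10(755) = 57.56 dB
Step 2: SE = 150 - 57.56 - 87 + 24 - 7 = 22.44

22.44 dB


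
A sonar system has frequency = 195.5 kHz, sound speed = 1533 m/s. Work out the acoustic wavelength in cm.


lambda = c/f = 1533 / 195500 = 0.0078 m = 0.78 cm

0.78 cm


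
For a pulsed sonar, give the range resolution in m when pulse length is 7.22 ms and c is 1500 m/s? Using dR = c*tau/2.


dR = c*tau/2 = 1500 * 7.22e-3 / 2 = 5.415

5.415 m


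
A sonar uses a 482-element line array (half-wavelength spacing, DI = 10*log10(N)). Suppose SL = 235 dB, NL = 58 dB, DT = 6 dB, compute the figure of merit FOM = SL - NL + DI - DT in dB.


Step 1: DI = 10*log10(482) = 26.83 dB
Step 2: FOM = SL - NL + DI - DT = 235 - 58 + 26.83 - 6 = 197.83

197.83 dB


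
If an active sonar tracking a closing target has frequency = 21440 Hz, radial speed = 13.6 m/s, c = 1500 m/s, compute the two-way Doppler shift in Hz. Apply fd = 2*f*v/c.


fd = 2*f*v/c = 2 * 21440 * 13.6 / 1500 = 388.78

388.78 Hz


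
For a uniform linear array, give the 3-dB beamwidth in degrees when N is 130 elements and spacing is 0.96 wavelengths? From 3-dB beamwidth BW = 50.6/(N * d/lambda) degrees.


BW = 50.6 / (130 * 0.96) = 50.6 / 124.8 = 0.41

0.41 deg


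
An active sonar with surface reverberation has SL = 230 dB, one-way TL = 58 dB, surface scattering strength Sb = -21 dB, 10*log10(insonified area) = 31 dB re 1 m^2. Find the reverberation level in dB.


124 dB


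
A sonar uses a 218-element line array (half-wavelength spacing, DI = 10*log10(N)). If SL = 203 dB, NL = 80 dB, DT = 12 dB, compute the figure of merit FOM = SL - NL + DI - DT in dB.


Step 1: DI = 10*log10(218) = 23.38 dB
Step 2: FOM = SL - NL + DI - DT = 203 - 80 + 23.38 - 12 = 134.38

134.38 dB


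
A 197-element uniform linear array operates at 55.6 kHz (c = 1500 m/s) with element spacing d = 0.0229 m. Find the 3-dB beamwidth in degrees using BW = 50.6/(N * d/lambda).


Step 1: lambda = 1500/55600 = 0.02698 m
Step 2: d/lambda = 0.0229/0.02698 = 0.8488
Step 3: BW = 50.6/(N * d/lambda) = 50.6/(197 * 0.8488) = 0.3

0.3 deg


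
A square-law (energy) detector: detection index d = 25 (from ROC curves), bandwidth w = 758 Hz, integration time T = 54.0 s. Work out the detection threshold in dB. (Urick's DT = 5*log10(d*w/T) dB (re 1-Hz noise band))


DT = 5*log10(d*w/T) = 5*log10(25 * 758 / 54.0) = 5*log10(350.93) = 12.73

12.73 dB


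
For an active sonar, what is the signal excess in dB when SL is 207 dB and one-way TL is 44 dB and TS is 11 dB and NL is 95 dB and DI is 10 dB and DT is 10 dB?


35 dB


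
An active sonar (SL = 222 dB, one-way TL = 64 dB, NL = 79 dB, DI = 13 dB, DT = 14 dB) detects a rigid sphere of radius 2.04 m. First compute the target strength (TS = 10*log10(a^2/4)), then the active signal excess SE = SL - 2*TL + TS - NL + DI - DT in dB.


Step 1: TS = 10*log10(2.04^2/4) = 0.17 dB
Step 2: SE = SL - 2*TL + TS - NL + DI - DT = 222 - 2*64 + (0.17) - 79 + 13 - 14 = 14.17

14.17 dB


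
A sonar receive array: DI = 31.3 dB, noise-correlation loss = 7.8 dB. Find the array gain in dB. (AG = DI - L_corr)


AG = DI - L_corr = 31.3 - 7.8 = 23.5

23.5 dB


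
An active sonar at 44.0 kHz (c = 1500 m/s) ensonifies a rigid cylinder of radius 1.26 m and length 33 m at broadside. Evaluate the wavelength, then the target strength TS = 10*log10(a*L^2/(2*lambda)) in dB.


Step 1: lambda = c/f = 1500/44000 = 0.03409 m
Step 2: TS = 10*log10(a*L^2/(2*lambda)) = 10*log10(1.26*33^2/(2*0.03409)) = 43.04

43.04 dB


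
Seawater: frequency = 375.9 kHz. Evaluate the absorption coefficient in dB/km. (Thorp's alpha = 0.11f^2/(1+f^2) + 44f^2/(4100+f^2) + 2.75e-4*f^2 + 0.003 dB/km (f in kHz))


f^2 = 141300.81
alpha = 0.11*141300.81/(1+141300.81) + 44*141300.81/(4100+141300.81) + 2.75e-4*141300.81 + 0.003 = 81.73

81.73 dB/km


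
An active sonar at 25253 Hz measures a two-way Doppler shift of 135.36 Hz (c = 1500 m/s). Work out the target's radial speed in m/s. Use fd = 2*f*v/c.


From fd = 2*f*v/c, v = c*fd/(2*f) = 1500 * 135.36 / (2*25253) = 4.02

4.02 m/s


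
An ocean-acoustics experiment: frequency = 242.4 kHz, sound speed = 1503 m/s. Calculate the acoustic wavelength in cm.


lambda = c/f = 1503 / 242400 = 0.0062 m = 0.62 cm

0.62 cm


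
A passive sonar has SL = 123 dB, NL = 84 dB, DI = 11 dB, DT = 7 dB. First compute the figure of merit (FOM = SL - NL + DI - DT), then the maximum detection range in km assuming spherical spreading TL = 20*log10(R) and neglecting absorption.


Step 1: FOM = SL - NL + DI - DT = 123 - 84 + 11 - 7 = 43 dB
Step 2: at max range FOM = TL = 20*log10(R), so R = 10^(43/20) = 141.25 m = 0.14 km

0.14 km
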